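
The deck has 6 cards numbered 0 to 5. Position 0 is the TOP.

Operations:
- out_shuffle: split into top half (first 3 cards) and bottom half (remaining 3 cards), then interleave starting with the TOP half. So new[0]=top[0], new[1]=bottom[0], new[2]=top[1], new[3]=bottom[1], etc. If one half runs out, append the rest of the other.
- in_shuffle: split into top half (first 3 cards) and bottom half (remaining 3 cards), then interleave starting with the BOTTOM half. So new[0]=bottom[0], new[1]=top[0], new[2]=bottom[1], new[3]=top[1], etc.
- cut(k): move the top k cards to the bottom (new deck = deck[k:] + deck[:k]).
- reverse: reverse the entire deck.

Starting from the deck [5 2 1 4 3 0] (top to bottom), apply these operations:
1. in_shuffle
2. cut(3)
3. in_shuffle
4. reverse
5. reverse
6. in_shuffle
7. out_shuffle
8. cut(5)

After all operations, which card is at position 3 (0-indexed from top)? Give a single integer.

Answer: 4

Derivation:
After op 1 (in_shuffle): [4 5 3 2 0 1]
After op 2 (cut(3)): [2 0 1 4 5 3]
After op 3 (in_shuffle): [4 2 5 0 3 1]
After op 4 (reverse): [1 3 0 5 2 4]
After op 5 (reverse): [4 2 5 0 3 1]
After op 6 (in_shuffle): [0 4 3 2 1 5]
After op 7 (out_shuffle): [0 2 4 1 3 5]
After op 8 (cut(5)): [5 0 2 4 1 3]
Position 3: card 4.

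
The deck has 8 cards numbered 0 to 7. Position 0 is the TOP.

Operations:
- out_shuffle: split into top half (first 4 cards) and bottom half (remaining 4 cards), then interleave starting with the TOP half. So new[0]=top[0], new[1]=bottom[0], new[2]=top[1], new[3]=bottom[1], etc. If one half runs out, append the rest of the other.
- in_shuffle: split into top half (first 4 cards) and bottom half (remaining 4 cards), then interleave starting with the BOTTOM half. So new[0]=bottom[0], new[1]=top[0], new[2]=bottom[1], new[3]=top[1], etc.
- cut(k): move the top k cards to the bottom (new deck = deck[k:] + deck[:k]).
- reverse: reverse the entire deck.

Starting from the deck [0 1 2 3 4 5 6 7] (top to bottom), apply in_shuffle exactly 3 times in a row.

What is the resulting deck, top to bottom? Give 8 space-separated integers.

After op 1 (in_shuffle): [4 0 5 1 6 2 7 3]
After op 2 (in_shuffle): [6 4 2 0 7 5 3 1]
After op 3 (in_shuffle): [7 6 5 4 3 2 1 0]

Answer: 7 6 5 4 3 2 1 0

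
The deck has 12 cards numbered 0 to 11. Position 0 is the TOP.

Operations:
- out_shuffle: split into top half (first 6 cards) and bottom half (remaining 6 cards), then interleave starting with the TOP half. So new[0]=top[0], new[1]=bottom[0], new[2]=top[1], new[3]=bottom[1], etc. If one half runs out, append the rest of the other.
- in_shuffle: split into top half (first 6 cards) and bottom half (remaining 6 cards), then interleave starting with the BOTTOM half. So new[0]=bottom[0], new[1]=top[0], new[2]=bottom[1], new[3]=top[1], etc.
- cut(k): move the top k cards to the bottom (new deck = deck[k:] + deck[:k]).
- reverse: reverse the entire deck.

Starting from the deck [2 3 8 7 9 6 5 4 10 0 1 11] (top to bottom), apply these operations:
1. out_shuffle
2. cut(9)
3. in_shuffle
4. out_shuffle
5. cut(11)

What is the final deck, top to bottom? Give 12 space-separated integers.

After op 1 (out_shuffle): [2 5 3 4 8 10 7 0 9 1 6 11]
After op 2 (cut(9)): [1 6 11 2 5 3 4 8 10 7 0 9]
After op 3 (in_shuffle): [4 1 8 6 10 11 7 2 0 5 9 3]
After op 4 (out_shuffle): [4 7 1 2 8 0 6 5 10 9 11 3]
After op 5 (cut(11)): [3 4 7 1 2 8 0 6 5 10 9 11]

Answer: 3 4 7 1 2 8 0 6 5 10 9 11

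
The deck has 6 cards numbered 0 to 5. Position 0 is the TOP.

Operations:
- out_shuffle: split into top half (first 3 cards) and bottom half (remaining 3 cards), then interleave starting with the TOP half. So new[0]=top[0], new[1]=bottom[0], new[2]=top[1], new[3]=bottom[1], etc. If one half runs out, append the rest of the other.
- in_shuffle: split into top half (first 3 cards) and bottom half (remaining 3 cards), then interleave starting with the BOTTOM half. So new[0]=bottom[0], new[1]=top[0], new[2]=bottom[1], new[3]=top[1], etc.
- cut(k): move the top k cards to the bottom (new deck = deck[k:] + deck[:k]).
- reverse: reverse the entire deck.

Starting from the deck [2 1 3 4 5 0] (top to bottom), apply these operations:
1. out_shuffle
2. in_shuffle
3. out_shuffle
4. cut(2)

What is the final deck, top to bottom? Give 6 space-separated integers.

After op 1 (out_shuffle): [2 4 1 5 3 0]
After op 2 (in_shuffle): [5 2 3 4 0 1]
After op 3 (out_shuffle): [5 4 2 0 3 1]
After op 4 (cut(2)): [2 0 3 1 5 4]

Answer: 2 0 3 1 5 4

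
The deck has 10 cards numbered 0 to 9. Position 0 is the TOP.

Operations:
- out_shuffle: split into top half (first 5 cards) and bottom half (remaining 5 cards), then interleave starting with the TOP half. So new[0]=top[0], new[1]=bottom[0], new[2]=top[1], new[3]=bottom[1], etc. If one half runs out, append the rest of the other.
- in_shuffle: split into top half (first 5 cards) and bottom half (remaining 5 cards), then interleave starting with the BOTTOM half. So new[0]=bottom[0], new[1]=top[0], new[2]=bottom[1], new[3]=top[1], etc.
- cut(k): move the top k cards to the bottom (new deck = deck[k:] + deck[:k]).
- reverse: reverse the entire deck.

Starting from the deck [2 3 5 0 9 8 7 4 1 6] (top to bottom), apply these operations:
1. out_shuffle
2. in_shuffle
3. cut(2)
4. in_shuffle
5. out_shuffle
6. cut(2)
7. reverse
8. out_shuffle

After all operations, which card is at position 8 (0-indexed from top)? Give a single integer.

After op 1 (out_shuffle): [2 8 3 7 5 4 0 1 9 6]
After op 2 (in_shuffle): [4 2 0 8 1 3 9 7 6 5]
After op 3 (cut(2)): [0 8 1 3 9 7 6 5 4 2]
After op 4 (in_shuffle): [7 0 6 8 5 1 4 3 2 9]
After op 5 (out_shuffle): [7 1 0 4 6 3 8 2 5 9]
After op 6 (cut(2)): [0 4 6 3 8 2 5 9 7 1]
After op 7 (reverse): [1 7 9 5 2 8 3 6 4 0]
After op 8 (out_shuffle): [1 8 7 3 9 6 5 4 2 0]
Position 8: card 2.

Answer: 2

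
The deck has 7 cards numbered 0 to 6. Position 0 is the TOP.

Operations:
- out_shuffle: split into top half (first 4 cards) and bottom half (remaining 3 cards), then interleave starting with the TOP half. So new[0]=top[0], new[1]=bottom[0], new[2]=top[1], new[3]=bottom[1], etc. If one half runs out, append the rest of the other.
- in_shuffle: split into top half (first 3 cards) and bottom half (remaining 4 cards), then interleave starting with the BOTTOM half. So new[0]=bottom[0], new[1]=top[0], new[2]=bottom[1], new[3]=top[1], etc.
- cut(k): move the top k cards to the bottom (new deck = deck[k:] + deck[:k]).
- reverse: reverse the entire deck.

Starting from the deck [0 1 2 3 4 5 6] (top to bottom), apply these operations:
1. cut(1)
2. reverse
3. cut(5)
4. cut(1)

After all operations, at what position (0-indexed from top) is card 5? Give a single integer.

Answer: 3

Derivation:
After op 1 (cut(1)): [1 2 3 4 5 6 0]
After op 2 (reverse): [0 6 5 4 3 2 1]
After op 3 (cut(5)): [2 1 0 6 5 4 3]
After op 4 (cut(1)): [1 0 6 5 4 3 2]
Card 5 is at position 3.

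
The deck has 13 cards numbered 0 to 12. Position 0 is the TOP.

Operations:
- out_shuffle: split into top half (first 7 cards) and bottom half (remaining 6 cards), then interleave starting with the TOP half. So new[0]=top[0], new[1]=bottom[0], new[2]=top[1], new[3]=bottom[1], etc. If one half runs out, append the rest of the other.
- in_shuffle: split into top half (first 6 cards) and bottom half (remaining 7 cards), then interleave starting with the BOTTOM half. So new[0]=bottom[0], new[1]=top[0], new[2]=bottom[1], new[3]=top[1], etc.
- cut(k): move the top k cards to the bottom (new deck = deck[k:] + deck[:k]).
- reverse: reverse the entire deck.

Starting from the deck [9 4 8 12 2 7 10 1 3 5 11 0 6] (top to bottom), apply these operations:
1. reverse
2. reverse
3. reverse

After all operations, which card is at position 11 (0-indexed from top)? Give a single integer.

Answer: 4

Derivation:
After op 1 (reverse): [6 0 11 5 3 1 10 7 2 12 8 4 9]
After op 2 (reverse): [9 4 8 12 2 7 10 1 3 5 11 0 6]
After op 3 (reverse): [6 0 11 5 3 1 10 7 2 12 8 4 9]
Position 11: card 4.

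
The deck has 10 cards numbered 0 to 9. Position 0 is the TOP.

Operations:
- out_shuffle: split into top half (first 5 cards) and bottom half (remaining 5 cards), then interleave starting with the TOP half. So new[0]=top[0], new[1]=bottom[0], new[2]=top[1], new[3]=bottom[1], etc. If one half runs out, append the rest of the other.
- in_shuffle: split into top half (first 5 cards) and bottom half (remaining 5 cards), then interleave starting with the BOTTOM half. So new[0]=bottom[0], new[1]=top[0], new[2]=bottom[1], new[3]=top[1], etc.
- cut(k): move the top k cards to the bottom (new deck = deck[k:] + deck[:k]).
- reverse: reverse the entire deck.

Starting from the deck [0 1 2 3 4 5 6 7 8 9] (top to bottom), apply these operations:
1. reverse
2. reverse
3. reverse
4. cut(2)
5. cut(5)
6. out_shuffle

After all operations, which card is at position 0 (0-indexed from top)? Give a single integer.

After op 1 (reverse): [9 8 7 6 5 4 3 2 1 0]
After op 2 (reverse): [0 1 2 3 4 5 6 7 8 9]
After op 3 (reverse): [9 8 7 6 5 4 3 2 1 0]
After op 4 (cut(2)): [7 6 5 4 3 2 1 0 9 8]
After op 5 (cut(5)): [2 1 0 9 8 7 6 5 4 3]
After op 6 (out_shuffle): [2 7 1 6 0 5 9 4 8 3]
Position 0: card 2.

Answer: 2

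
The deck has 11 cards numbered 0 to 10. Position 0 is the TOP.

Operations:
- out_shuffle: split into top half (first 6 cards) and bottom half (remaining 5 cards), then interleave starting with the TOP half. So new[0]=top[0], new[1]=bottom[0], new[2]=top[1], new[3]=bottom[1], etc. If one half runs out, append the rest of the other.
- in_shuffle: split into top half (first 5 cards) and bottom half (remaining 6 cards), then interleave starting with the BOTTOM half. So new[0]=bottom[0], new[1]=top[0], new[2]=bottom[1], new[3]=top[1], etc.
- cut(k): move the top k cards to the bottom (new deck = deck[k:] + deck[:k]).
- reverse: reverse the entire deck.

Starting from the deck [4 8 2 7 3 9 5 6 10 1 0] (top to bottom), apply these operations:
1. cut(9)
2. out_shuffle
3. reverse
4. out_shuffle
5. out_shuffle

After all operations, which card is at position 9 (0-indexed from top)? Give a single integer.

Answer: 5

Derivation:
After op 1 (cut(9)): [1 0 4 8 2 7 3 9 5 6 10]
After op 2 (out_shuffle): [1 3 0 9 4 5 8 6 2 10 7]
After op 3 (reverse): [7 10 2 6 8 5 4 9 0 3 1]
After op 4 (out_shuffle): [7 4 10 9 2 0 6 3 8 1 5]
After op 5 (out_shuffle): [7 6 4 3 10 8 9 1 2 5 0]
Position 9: card 5.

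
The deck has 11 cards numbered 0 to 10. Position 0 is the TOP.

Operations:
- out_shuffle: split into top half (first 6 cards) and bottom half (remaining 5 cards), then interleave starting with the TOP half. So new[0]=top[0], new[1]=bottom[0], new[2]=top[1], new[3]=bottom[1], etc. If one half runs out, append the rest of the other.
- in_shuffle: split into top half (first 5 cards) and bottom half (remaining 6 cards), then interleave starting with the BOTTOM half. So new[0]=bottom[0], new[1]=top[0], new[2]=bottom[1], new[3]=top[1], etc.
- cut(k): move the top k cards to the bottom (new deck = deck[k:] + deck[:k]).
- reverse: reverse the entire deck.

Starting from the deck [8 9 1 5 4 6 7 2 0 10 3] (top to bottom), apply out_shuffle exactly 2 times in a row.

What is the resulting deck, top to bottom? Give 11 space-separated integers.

Answer: 8 5 7 10 9 4 2 3 1 6 0

Derivation:
After op 1 (out_shuffle): [8 7 9 2 1 0 5 10 4 3 6]
After op 2 (out_shuffle): [8 5 7 10 9 4 2 3 1 6 0]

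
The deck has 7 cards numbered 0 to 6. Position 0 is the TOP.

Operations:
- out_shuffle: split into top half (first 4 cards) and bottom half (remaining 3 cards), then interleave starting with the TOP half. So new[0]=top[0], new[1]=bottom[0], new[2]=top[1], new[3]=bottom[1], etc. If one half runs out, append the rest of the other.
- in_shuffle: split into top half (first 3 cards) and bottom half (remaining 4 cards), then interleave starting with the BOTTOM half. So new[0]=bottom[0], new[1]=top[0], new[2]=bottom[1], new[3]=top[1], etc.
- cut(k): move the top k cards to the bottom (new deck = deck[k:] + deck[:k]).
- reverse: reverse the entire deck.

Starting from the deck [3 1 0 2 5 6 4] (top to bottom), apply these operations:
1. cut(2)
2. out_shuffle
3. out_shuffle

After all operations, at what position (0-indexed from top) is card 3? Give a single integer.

Answer: 6

Derivation:
After op 1 (cut(2)): [0 2 5 6 4 3 1]
After op 2 (out_shuffle): [0 4 2 3 5 1 6]
After op 3 (out_shuffle): [0 5 4 1 2 6 3]
Card 3 is at position 6.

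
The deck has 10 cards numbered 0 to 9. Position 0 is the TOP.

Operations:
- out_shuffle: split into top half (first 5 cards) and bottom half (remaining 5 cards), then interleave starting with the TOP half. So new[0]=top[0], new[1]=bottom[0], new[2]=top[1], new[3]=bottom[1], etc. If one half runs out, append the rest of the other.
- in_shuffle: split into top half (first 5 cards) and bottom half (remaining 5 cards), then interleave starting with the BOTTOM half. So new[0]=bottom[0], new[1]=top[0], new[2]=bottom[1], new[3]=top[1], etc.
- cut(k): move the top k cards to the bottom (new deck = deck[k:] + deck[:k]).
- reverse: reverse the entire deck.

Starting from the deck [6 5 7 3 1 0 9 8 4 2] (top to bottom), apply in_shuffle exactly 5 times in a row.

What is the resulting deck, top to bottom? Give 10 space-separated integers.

After op 1 (in_shuffle): [0 6 9 5 8 7 4 3 2 1]
After op 2 (in_shuffle): [7 0 4 6 3 9 2 5 1 8]
After op 3 (in_shuffle): [9 7 2 0 5 4 1 6 8 3]
After op 4 (in_shuffle): [4 9 1 7 6 2 8 0 3 5]
After op 5 (in_shuffle): [2 4 8 9 0 1 3 7 5 6]

Answer: 2 4 8 9 0 1 3 7 5 6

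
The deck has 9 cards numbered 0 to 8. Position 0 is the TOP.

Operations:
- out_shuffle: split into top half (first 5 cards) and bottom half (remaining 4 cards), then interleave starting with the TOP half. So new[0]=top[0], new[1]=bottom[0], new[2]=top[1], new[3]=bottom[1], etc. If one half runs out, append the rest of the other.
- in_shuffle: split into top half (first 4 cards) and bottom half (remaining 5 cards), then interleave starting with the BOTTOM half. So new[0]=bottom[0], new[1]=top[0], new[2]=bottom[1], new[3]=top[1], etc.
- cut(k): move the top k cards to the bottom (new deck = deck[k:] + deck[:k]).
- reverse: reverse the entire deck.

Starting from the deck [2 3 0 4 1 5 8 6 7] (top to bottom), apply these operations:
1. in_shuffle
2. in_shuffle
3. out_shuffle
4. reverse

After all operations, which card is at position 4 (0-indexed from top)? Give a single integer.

After op 1 (in_shuffle): [1 2 5 3 8 0 6 4 7]
After op 2 (in_shuffle): [8 1 0 2 6 5 4 3 7]
After op 3 (out_shuffle): [8 5 1 4 0 3 2 7 6]
After op 4 (reverse): [6 7 2 3 0 4 1 5 8]
Position 4: card 0.

Answer: 0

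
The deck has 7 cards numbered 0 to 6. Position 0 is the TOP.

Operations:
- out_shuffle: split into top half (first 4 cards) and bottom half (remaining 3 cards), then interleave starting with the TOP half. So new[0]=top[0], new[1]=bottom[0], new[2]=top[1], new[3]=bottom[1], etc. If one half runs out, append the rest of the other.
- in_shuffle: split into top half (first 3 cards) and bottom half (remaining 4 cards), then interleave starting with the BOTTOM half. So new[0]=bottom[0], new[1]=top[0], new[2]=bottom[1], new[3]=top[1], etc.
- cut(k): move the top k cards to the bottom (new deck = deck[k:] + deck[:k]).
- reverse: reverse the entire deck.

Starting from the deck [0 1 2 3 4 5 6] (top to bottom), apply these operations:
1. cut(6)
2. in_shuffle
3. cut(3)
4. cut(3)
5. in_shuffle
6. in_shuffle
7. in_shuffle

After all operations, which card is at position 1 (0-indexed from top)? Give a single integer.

After op 1 (cut(6)): [6 0 1 2 3 4 5]
After op 2 (in_shuffle): [2 6 3 0 4 1 5]
After op 3 (cut(3)): [0 4 1 5 2 6 3]
After op 4 (cut(3)): [5 2 6 3 0 4 1]
After op 5 (in_shuffle): [3 5 0 2 4 6 1]
After op 6 (in_shuffle): [2 3 4 5 6 0 1]
After op 7 (in_shuffle): [5 2 6 3 0 4 1]
Position 1: card 2.

Answer: 2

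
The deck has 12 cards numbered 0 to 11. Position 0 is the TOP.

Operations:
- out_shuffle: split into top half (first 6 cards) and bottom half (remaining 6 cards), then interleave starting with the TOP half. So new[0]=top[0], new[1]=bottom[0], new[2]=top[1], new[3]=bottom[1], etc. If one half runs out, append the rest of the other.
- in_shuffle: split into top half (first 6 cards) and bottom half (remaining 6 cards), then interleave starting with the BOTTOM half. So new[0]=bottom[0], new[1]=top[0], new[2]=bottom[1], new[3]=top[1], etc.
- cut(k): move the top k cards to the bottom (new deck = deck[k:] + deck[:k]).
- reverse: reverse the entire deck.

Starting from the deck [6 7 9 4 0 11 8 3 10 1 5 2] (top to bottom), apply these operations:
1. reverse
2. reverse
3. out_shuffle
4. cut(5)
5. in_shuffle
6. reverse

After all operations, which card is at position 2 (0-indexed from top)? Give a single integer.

Answer: 5

Derivation:
After op 1 (reverse): [2 5 1 10 3 8 11 0 4 9 7 6]
After op 2 (reverse): [6 7 9 4 0 11 8 3 10 1 5 2]
After op 3 (out_shuffle): [6 8 7 3 9 10 4 1 0 5 11 2]
After op 4 (cut(5)): [10 4 1 0 5 11 2 6 8 7 3 9]
After op 5 (in_shuffle): [2 10 6 4 8 1 7 0 3 5 9 11]
After op 6 (reverse): [11 9 5 3 0 7 1 8 4 6 10 2]
Position 2: card 5.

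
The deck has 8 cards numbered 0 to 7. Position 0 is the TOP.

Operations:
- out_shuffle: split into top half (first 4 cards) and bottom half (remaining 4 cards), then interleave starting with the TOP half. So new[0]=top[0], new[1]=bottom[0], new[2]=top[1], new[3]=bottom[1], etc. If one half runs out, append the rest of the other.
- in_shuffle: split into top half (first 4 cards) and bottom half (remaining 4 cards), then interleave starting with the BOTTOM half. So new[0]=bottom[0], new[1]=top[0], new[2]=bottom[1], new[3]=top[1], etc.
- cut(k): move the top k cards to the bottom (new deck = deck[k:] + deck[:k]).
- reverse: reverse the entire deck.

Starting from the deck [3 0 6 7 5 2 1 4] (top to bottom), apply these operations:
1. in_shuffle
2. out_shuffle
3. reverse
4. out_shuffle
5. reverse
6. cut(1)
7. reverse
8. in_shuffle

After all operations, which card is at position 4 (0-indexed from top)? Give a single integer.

Answer: 1

Derivation:
After op 1 (in_shuffle): [5 3 2 0 1 6 4 7]
After op 2 (out_shuffle): [5 1 3 6 2 4 0 7]
After op 3 (reverse): [7 0 4 2 6 3 1 5]
After op 4 (out_shuffle): [7 6 0 3 4 1 2 5]
After op 5 (reverse): [5 2 1 4 3 0 6 7]
After op 6 (cut(1)): [2 1 4 3 0 6 7 5]
After op 7 (reverse): [5 7 6 0 3 4 1 2]
After op 8 (in_shuffle): [3 5 4 7 1 6 2 0]
Position 4: card 1.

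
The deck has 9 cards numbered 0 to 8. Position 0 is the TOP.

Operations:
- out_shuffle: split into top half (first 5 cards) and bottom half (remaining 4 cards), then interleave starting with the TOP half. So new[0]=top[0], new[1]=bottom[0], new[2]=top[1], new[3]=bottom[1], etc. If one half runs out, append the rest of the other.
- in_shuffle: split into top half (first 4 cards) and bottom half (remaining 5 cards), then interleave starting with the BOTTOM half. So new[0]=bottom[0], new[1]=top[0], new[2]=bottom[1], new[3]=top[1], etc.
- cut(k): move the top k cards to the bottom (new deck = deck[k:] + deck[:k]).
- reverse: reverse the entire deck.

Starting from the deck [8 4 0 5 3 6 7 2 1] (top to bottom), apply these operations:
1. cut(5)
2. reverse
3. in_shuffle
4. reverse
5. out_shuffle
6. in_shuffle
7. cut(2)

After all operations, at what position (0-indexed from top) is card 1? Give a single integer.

Answer: 5

Derivation:
After op 1 (cut(5)): [6 7 2 1 8 4 0 5 3]
After op 2 (reverse): [3 5 0 4 8 1 2 7 6]
After op 3 (in_shuffle): [8 3 1 5 2 0 7 4 6]
After op 4 (reverse): [6 4 7 0 2 5 1 3 8]
After op 5 (out_shuffle): [6 5 4 1 7 3 0 8 2]
After op 6 (in_shuffle): [7 6 3 5 0 4 8 1 2]
After op 7 (cut(2)): [3 5 0 4 8 1 2 7 6]
Card 1 is at position 5.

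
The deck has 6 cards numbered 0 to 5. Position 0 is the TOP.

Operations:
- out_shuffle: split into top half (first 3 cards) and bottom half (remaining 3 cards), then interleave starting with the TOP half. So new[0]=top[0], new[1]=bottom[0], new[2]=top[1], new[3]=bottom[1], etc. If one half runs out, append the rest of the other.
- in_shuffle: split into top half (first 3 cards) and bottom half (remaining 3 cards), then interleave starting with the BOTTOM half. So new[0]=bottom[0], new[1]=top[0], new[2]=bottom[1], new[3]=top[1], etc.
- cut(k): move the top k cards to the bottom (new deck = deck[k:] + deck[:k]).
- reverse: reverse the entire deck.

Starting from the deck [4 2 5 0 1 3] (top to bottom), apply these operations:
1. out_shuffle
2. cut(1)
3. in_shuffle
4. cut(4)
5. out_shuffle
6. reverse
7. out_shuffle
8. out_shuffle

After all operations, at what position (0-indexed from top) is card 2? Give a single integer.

After op 1 (out_shuffle): [4 0 2 1 5 3]
After op 2 (cut(1)): [0 2 1 5 3 4]
After op 3 (in_shuffle): [5 0 3 2 4 1]
After op 4 (cut(4)): [4 1 5 0 3 2]
After op 5 (out_shuffle): [4 0 1 3 5 2]
After op 6 (reverse): [2 5 3 1 0 4]
After op 7 (out_shuffle): [2 1 5 0 3 4]
After op 8 (out_shuffle): [2 0 1 3 5 4]
Card 2 is at position 0.

Answer: 0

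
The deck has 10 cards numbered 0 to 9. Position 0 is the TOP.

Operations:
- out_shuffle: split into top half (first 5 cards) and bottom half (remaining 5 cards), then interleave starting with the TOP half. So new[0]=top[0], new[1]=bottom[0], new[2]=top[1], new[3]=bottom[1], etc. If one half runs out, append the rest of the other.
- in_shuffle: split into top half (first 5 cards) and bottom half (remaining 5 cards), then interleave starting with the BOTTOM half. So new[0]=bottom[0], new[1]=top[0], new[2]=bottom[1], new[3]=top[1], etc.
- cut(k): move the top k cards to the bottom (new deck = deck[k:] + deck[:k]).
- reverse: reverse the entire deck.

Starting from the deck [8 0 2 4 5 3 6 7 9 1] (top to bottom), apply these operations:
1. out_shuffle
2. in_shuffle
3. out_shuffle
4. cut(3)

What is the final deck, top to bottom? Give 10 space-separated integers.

After op 1 (out_shuffle): [8 3 0 6 2 7 4 9 5 1]
After op 2 (in_shuffle): [7 8 4 3 9 0 5 6 1 2]
After op 3 (out_shuffle): [7 0 8 5 4 6 3 1 9 2]
After op 4 (cut(3)): [5 4 6 3 1 9 2 7 0 8]

Answer: 5 4 6 3 1 9 2 7 0 8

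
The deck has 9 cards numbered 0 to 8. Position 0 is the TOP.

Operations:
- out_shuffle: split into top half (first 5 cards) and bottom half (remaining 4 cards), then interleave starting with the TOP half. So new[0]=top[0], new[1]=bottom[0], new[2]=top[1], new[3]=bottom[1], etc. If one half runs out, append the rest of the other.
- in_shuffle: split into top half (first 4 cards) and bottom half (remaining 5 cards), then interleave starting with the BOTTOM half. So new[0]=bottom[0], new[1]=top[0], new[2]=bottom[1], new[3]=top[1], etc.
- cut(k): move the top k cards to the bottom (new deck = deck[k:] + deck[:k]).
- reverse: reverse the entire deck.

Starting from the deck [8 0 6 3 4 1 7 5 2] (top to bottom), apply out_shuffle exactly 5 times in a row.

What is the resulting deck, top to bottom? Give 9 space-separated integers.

After op 1 (out_shuffle): [8 1 0 7 6 5 3 2 4]
After op 2 (out_shuffle): [8 5 1 3 0 2 7 4 6]
After op 3 (out_shuffle): [8 2 5 7 1 4 3 6 0]
After op 4 (out_shuffle): [8 4 2 3 5 6 7 0 1]
After op 5 (out_shuffle): [8 6 4 7 2 0 3 1 5]

Answer: 8 6 4 7 2 0 3 1 5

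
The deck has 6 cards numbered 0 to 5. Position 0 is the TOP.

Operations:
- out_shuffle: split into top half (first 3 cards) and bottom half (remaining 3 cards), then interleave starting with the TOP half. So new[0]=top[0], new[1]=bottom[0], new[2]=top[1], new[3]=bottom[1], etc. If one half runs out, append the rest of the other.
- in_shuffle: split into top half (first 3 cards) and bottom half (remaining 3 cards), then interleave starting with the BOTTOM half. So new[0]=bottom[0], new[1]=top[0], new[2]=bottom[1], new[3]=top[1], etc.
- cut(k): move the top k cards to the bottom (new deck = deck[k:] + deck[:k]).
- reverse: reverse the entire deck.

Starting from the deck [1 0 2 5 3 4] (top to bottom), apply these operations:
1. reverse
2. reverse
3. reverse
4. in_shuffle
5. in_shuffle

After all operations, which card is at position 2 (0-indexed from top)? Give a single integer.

Answer: 1

Derivation:
After op 1 (reverse): [4 3 5 2 0 1]
After op 2 (reverse): [1 0 2 5 3 4]
After op 3 (reverse): [4 3 5 2 0 1]
After op 4 (in_shuffle): [2 4 0 3 1 5]
After op 5 (in_shuffle): [3 2 1 4 5 0]
Position 2: card 1.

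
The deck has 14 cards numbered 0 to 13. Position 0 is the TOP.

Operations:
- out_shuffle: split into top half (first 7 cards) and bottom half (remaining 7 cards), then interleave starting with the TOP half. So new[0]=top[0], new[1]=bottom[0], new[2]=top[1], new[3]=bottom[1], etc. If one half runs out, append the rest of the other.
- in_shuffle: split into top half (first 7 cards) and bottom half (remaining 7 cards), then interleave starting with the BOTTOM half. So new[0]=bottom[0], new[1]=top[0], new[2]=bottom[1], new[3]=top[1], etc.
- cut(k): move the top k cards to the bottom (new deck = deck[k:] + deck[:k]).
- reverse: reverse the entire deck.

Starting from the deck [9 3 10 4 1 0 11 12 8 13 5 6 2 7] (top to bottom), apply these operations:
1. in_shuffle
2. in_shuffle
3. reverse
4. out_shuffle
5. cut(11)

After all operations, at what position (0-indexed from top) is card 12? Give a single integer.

Answer: 0

Derivation:
After op 1 (in_shuffle): [12 9 8 3 13 10 5 4 6 1 2 0 7 11]
After op 2 (in_shuffle): [4 12 6 9 1 8 2 3 0 13 7 10 11 5]
After op 3 (reverse): [5 11 10 7 13 0 3 2 8 1 9 6 12 4]
After op 4 (out_shuffle): [5 2 11 8 10 1 7 9 13 6 0 12 3 4]
After op 5 (cut(11)): [12 3 4 5 2 11 8 10 1 7 9 13 6 0]
Card 12 is at position 0.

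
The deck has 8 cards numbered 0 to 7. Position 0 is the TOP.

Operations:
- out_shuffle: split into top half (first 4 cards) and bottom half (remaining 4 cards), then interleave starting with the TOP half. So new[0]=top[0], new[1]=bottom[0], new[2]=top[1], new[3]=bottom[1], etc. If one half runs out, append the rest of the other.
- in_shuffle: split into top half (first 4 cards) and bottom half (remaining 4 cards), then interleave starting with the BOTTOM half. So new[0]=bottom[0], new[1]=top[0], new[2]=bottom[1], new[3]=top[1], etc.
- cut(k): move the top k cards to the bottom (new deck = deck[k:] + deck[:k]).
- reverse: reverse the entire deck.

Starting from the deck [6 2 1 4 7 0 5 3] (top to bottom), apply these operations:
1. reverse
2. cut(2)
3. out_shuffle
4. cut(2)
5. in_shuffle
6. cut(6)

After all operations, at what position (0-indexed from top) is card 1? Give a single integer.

After op 1 (reverse): [3 5 0 7 4 1 2 6]
After op 2 (cut(2)): [0 7 4 1 2 6 3 5]
After op 3 (out_shuffle): [0 2 7 6 4 3 1 5]
After op 4 (cut(2)): [7 6 4 3 1 5 0 2]
After op 5 (in_shuffle): [1 7 5 6 0 4 2 3]
After op 6 (cut(6)): [2 3 1 7 5 6 0 4]
Card 1 is at position 2.

Answer: 2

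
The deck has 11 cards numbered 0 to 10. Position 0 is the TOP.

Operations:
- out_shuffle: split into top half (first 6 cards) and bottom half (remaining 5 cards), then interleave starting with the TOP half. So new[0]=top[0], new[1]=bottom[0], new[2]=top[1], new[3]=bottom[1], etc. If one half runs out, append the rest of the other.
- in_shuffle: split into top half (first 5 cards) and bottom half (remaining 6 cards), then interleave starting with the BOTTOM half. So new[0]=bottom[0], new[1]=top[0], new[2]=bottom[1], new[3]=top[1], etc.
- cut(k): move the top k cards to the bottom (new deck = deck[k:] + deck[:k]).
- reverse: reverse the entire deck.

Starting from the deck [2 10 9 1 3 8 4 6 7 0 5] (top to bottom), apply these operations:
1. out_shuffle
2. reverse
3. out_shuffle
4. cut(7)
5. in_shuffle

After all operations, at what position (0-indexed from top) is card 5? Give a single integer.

Answer: 2

Derivation:
After op 1 (out_shuffle): [2 4 10 6 9 7 1 0 3 5 8]
After op 2 (reverse): [8 5 3 0 1 7 9 6 10 4 2]
After op 3 (out_shuffle): [8 9 5 6 3 10 0 4 1 2 7]
After op 4 (cut(7)): [4 1 2 7 8 9 5 6 3 10 0]
After op 5 (in_shuffle): [9 4 5 1 6 2 3 7 10 8 0]
Card 5 is at position 2.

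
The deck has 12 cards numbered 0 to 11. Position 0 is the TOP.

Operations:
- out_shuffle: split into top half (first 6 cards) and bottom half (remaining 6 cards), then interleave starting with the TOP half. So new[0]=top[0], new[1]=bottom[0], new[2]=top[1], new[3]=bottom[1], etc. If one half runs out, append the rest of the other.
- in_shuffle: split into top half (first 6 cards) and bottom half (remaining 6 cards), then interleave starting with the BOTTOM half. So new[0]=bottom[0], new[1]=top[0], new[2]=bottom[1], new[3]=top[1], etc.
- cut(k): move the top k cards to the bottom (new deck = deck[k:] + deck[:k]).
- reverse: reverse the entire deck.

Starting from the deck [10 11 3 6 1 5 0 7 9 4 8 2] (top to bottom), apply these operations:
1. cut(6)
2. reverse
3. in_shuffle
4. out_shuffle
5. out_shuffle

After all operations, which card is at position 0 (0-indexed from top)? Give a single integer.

Answer: 2

Derivation:
After op 1 (cut(6)): [0 7 9 4 8 2 10 11 3 6 1 5]
After op 2 (reverse): [5 1 6 3 11 10 2 8 4 9 7 0]
After op 3 (in_shuffle): [2 5 8 1 4 6 9 3 7 11 0 10]
After op 4 (out_shuffle): [2 9 5 3 8 7 1 11 4 0 6 10]
After op 5 (out_shuffle): [2 1 9 11 5 4 3 0 8 6 7 10]
Position 0: card 2.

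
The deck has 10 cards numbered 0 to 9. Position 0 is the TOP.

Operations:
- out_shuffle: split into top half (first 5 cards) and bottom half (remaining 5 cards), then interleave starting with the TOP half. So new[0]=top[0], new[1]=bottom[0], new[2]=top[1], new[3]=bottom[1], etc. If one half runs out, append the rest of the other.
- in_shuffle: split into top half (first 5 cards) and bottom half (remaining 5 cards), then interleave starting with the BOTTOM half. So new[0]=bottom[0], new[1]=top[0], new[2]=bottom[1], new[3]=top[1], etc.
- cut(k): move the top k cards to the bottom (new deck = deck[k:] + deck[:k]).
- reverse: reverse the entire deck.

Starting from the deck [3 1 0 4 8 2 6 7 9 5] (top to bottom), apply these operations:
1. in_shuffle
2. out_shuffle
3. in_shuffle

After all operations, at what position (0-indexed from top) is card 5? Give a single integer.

Answer: 4

Derivation:
After op 1 (in_shuffle): [2 3 6 1 7 0 9 4 5 8]
After op 2 (out_shuffle): [2 0 3 9 6 4 1 5 7 8]
After op 3 (in_shuffle): [4 2 1 0 5 3 7 9 8 6]
Card 5 is at position 4.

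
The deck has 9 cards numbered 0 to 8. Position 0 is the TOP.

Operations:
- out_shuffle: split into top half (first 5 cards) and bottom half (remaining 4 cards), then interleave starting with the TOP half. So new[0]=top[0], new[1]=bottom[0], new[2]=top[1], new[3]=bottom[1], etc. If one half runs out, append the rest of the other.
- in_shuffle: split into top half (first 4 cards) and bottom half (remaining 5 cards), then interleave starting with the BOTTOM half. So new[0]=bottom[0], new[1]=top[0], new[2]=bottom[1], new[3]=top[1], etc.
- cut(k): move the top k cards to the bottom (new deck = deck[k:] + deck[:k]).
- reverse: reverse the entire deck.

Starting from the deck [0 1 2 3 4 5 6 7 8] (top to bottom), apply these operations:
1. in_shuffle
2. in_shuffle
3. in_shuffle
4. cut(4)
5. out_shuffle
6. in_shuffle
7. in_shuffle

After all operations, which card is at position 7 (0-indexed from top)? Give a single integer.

After op 1 (in_shuffle): [4 0 5 1 6 2 7 3 8]
After op 2 (in_shuffle): [6 4 2 0 7 5 3 1 8]
After op 3 (in_shuffle): [7 6 5 4 3 2 1 0 8]
After op 4 (cut(4)): [3 2 1 0 8 7 6 5 4]
After op 5 (out_shuffle): [3 7 2 6 1 5 0 4 8]
After op 6 (in_shuffle): [1 3 5 7 0 2 4 6 8]
After op 7 (in_shuffle): [0 1 2 3 4 5 6 7 8]
Position 7: card 7.

Answer: 7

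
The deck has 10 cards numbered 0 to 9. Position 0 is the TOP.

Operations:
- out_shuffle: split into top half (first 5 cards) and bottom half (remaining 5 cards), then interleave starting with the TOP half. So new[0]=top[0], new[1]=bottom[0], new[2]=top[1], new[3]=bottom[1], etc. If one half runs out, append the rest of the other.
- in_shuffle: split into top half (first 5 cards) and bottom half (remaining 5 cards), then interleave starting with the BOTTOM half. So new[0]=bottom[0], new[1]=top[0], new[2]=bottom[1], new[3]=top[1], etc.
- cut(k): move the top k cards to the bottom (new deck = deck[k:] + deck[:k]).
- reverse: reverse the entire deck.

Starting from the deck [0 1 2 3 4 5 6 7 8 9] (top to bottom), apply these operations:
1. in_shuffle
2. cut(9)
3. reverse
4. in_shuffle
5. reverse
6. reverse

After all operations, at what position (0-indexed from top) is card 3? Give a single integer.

Answer: 3

Derivation:
After op 1 (in_shuffle): [5 0 6 1 7 2 8 3 9 4]
After op 2 (cut(9)): [4 5 0 6 1 7 2 8 3 9]
After op 3 (reverse): [9 3 8 2 7 1 6 0 5 4]
After op 4 (in_shuffle): [1 9 6 3 0 8 5 2 4 7]
After op 5 (reverse): [7 4 2 5 8 0 3 6 9 1]
After op 6 (reverse): [1 9 6 3 0 8 5 2 4 7]
Card 3 is at position 3.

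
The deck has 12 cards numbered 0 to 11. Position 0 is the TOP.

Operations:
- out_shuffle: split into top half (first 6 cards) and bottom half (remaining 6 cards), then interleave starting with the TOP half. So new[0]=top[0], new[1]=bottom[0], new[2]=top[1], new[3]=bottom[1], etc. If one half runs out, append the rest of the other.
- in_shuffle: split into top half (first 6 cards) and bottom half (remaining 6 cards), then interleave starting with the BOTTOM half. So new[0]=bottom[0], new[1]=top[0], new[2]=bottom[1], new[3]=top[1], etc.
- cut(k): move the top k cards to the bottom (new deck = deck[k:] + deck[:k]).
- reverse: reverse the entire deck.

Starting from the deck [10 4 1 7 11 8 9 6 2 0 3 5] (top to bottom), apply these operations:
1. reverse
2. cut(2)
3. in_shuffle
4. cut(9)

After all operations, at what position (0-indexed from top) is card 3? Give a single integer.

After op 1 (reverse): [5 3 0 2 6 9 8 11 7 1 4 10]
After op 2 (cut(2)): [0 2 6 9 8 11 7 1 4 10 5 3]
After op 3 (in_shuffle): [7 0 1 2 4 6 10 9 5 8 3 11]
After op 4 (cut(9)): [8 3 11 7 0 1 2 4 6 10 9 5]
Card 3 is at position 1.

Answer: 1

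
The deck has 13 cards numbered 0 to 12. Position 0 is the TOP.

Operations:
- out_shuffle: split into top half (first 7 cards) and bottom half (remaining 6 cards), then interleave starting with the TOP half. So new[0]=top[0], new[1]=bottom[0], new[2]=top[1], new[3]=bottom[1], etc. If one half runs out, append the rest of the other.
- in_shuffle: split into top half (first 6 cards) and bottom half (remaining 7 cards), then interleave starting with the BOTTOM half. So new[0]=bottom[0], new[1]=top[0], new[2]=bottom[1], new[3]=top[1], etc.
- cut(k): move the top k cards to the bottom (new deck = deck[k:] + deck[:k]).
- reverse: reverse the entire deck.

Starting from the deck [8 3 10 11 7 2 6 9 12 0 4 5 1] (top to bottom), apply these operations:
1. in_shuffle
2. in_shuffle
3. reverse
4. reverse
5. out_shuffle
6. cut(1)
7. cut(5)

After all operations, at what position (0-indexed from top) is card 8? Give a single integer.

Answer: 0

Derivation:
After op 1 (in_shuffle): [6 8 9 3 12 10 0 11 4 7 5 2 1]
After op 2 (in_shuffle): [0 6 11 8 4 9 7 3 5 12 2 10 1]
After op 3 (reverse): [1 10 2 12 5 3 7 9 4 8 11 6 0]
After op 4 (reverse): [0 6 11 8 4 9 7 3 5 12 2 10 1]
After op 5 (out_shuffle): [0 3 6 5 11 12 8 2 4 10 9 1 7]
After op 6 (cut(1)): [3 6 5 11 12 8 2 4 10 9 1 7 0]
After op 7 (cut(5)): [8 2 4 10 9 1 7 0 3 6 5 11 12]
Card 8 is at position 0.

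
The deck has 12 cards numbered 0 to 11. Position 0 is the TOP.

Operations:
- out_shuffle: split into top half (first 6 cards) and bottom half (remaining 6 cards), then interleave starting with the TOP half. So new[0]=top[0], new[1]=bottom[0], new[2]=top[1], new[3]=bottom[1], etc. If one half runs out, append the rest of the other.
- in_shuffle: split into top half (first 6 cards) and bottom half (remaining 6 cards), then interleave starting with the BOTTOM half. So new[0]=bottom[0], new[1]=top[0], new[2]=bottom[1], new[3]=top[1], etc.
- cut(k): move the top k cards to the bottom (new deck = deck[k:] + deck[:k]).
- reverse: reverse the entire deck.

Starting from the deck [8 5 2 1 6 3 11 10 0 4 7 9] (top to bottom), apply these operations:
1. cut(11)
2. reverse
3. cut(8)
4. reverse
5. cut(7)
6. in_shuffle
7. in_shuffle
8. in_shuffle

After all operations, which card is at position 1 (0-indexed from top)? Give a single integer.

After op 1 (cut(11)): [9 8 5 2 1 6 3 11 10 0 4 7]
After op 2 (reverse): [7 4 0 10 11 3 6 1 2 5 8 9]
After op 3 (cut(8)): [2 5 8 9 7 4 0 10 11 3 6 1]
After op 4 (reverse): [1 6 3 11 10 0 4 7 9 8 5 2]
After op 5 (cut(7)): [7 9 8 5 2 1 6 3 11 10 0 4]
After op 6 (in_shuffle): [6 7 3 9 11 8 10 5 0 2 4 1]
After op 7 (in_shuffle): [10 6 5 7 0 3 2 9 4 11 1 8]
After op 8 (in_shuffle): [2 10 9 6 4 5 11 7 1 0 8 3]
Position 1: card 10.

Answer: 10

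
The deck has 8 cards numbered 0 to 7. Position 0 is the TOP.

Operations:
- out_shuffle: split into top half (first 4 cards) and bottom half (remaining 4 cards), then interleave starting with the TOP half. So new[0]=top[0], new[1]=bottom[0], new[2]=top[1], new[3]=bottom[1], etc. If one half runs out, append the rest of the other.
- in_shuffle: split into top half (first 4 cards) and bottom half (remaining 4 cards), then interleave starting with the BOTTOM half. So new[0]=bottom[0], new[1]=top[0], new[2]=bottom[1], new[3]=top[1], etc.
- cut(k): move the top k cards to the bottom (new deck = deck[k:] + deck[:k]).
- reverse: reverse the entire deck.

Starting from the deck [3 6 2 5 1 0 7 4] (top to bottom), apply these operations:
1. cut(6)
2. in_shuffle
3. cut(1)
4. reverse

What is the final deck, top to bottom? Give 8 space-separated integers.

Answer: 2 6 0 3 1 4 5 7

Derivation:
After op 1 (cut(6)): [7 4 3 6 2 5 1 0]
After op 2 (in_shuffle): [2 7 5 4 1 3 0 6]
After op 3 (cut(1)): [7 5 4 1 3 0 6 2]
After op 4 (reverse): [2 6 0 3 1 4 5 7]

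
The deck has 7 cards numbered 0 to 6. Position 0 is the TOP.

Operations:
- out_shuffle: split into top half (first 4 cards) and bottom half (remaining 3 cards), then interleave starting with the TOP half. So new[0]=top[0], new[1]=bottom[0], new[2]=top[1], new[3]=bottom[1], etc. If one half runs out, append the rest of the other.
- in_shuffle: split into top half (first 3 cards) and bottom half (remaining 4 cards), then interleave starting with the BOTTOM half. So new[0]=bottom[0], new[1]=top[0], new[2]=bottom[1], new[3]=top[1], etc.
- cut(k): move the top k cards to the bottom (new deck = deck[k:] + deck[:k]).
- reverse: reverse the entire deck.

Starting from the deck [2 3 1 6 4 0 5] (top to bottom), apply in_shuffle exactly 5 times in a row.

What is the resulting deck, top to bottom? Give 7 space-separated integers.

Answer: 3 6 0 2 1 4 5

Derivation:
After op 1 (in_shuffle): [6 2 4 3 0 1 5]
After op 2 (in_shuffle): [3 6 0 2 1 4 5]
After op 3 (in_shuffle): [2 3 1 6 4 0 5]
After op 4 (in_shuffle): [6 2 4 3 0 1 5]
After op 5 (in_shuffle): [3 6 0 2 1 4 5]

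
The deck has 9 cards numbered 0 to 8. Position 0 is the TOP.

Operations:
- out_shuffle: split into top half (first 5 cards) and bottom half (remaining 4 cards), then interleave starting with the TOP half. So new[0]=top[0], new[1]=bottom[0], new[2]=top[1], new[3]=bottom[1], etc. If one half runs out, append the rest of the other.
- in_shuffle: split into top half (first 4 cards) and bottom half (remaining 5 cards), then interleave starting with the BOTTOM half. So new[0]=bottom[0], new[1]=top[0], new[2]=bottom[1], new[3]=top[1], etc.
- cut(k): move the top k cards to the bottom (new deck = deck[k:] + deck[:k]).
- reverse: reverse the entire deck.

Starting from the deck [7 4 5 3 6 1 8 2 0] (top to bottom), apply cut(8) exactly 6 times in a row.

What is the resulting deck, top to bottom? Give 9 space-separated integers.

After op 1 (cut(8)): [0 7 4 5 3 6 1 8 2]
After op 2 (cut(8)): [2 0 7 4 5 3 6 1 8]
After op 3 (cut(8)): [8 2 0 7 4 5 3 6 1]
After op 4 (cut(8)): [1 8 2 0 7 4 5 3 6]
After op 5 (cut(8)): [6 1 8 2 0 7 4 5 3]
After op 6 (cut(8)): [3 6 1 8 2 0 7 4 5]

Answer: 3 6 1 8 2 0 7 4 5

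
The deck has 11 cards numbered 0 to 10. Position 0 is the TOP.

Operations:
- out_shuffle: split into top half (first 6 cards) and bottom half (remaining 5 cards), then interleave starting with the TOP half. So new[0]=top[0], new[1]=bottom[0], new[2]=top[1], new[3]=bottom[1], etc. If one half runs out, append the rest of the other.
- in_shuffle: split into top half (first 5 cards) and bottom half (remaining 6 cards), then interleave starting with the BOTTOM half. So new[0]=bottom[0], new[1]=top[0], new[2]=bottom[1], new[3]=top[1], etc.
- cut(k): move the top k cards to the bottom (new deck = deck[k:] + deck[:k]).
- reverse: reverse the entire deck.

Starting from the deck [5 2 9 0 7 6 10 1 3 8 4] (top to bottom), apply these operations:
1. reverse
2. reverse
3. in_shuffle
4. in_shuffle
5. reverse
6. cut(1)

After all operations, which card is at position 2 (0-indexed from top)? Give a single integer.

After op 1 (reverse): [4 8 3 1 10 6 7 0 9 2 5]
After op 2 (reverse): [5 2 9 0 7 6 10 1 3 8 4]
After op 3 (in_shuffle): [6 5 10 2 1 9 3 0 8 7 4]
After op 4 (in_shuffle): [9 6 3 5 0 10 8 2 7 1 4]
After op 5 (reverse): [4 1 7 2 8 10 0 5 3 6 9]
After op 6 (cut(1)): [1 7 2 8 10 0 5 3 6 9 4]
Position 2: card 2.

Answer: 2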